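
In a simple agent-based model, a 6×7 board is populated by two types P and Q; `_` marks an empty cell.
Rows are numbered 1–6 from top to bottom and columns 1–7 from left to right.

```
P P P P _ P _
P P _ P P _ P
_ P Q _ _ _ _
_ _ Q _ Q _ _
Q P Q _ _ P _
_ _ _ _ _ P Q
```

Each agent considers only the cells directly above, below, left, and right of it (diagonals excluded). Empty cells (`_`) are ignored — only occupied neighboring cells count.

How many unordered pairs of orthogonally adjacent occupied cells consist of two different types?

4

Scan each occupied cell's neighbors to the right and below so each pair is counted once.
Row 1: P(1,1)–P(1,2)= P(1,1)–P(2,1)= P(1,2)–P(1,3)= P(1,2)–P(2,2)= P(1,3)–P(1,4)= P(1,4)–P(2,4)=  → 0/6 unlike.
Row 2: P(2,1)–P(2,2)= P(2,2)–P(3,2)= P(2,4)–P(2,5)=  → 0/3 unlike.
Row 3: P(3,2)–Q(3,3)≠ Q(3,3)–Q(4,3)=  → 1/2 unlike.
Row 4: Q(4,3)–Q(5,3)=  → 0/1 unlike.
Row 5: Q(5,1)–P(5,2)≠ P(5,2)–Q(5,3)≠ P(5,6)–P(6,6)=  → 2/3 unlike.
Row 6: P(6,6)–Q(6,7)≠  → 1/1 unlike.
Total adjacent occupied pairs: 16; unlike-type pairs: 4.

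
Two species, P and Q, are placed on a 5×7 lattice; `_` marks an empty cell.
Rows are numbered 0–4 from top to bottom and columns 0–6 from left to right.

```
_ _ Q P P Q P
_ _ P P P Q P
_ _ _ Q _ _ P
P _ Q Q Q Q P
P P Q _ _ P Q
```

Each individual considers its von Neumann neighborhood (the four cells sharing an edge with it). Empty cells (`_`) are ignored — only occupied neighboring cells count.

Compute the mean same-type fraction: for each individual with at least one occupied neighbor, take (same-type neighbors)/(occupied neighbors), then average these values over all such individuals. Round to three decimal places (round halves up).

0.576

(0,2)Q 0/2
(0,3)P 2/3
(0,4)P 2/3
(0,5)Q 1/3
(0,6)P 1/2
(1,2)P 1/2
(1,3)P 3/4
(1,4)P 2/3
(1,5)Q 1/3
(1,6)P 2/3
(2,3)Q 1/2
(2,6)P 2/2
(3,0)P 1/1
(3,2)Q 2/2
(3,3)Q 3/3
(3,4)Q 2/2
(3,5)Q 1/3
(3,6)P 1/3
(4,0)P 2/2
(4,1)P 1/2
(4,2)Q 1/2
(4,5)P 0/2
(4,6)Q 0/2
Sum over 23 individuals: 0/2 + 2/3 + 2/3 + 1/3 + 1/2 + 1/2 + 3/4 + 2/3 + 1/3 + 2/3 + 1/2 + 2/2 + 1/1 + 2/2 + 3/3 + 2/2 + 1/3 + 1/3 + 2/2 + 1/2 + 1/2 + 0/2 + 0/2 = 53/4; mean = 53/4 ÷ 23 = 53/92 = 0.576086… → 0.576.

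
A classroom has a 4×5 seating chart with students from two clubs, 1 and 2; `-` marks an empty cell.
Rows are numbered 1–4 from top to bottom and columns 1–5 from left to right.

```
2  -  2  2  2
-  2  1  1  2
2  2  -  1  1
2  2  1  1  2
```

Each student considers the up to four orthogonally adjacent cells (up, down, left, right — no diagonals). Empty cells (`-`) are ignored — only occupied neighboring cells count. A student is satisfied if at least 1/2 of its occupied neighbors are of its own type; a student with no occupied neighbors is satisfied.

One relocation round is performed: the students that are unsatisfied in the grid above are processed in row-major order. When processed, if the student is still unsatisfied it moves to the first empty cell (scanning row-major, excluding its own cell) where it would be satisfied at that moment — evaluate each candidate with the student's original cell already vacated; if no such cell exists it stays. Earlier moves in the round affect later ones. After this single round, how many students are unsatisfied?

0

Initially unsatisfied (in order): (2,3), (2,5), (3,5), (4,5).
  (2,3) → (3,3).
  (2,5) → (1,2).
  (3,5): now satisfied by earlier moves; stays.
  (4,5) → (2,1).
Resulting grid:
2 2 2 2 2
2 2 - 1 -
2 2 1 1 1
2 2 1 1 -
All satisfied now.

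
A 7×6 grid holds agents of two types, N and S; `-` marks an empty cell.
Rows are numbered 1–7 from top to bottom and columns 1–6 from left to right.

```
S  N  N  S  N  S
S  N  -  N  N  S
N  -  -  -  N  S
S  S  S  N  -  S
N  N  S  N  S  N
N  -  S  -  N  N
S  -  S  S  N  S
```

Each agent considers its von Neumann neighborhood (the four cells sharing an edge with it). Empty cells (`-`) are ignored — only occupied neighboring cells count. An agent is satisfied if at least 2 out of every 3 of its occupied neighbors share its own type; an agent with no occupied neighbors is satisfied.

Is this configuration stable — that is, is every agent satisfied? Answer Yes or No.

Row 1: (1,1)S 1/2 unhappy · (1,2)N 2/3 ok · (1,3)N 1/2 unhappy · (1,4)S 0/3 unhappy · (1,5)N 1/3 unhappy · (1,6)S 1/2 unhappy
Row 2: (2,1)S 1/3 unhappy · (2,2)N 1/2 unhappy · (2,4)N 1/2 unhappy · (2,5)N 3/4 ok · (2,6)S 2/3 ok
Row 3: (3,1)N 0/2 unhappy · (3,5)N 1/2 unhappy · (3,6)S 2/3 ok
Row 4: (4,1)S 1/3 unhappy · (4,2)S 2/3 ok · (4,3)S 2/3 ok · (4,4)N 1/2 unhappy · (4,6)S 1/2 unhappy
Row 5: (5,1)N 2/3 ok · (5,2)N 1/3 unhappy · (5,3)S 2/4 unhappy · (5,4)N 1/3 unhappy · (5,5)S 0/3 unhappy · (5,6)N 1/3 unhappy
Row 6: (6,1)N 1/2 unhappy · (6,3)S 2/2 ok · (6,5)N 2/3 ok · (6,6)N 2/3 ok
Row 7: (7,1)S 0/1 unhappy · (7,3)S 2/2 ok · (7,4)S 1/2 unhappy · (7,5)N 1/3 unhappy · (7,6)S 0/2 unhappy
For instance (1,1) has only 1/2 same-type neighbors, below 2/3.

No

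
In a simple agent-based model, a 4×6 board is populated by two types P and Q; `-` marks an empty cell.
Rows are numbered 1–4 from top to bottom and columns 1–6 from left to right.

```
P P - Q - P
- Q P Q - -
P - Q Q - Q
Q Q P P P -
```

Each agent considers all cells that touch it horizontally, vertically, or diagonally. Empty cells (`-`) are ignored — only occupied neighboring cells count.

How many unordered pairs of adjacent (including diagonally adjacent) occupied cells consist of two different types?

17

Scan each occupied cell's neighbors to the right and below (and the two forward diagonals) so each pair is counted once.
From row 1: 3 unlike of 6 pairs (running 3/6).
From row 2: 5 unlike of 8 pairs (running 8/14).
From row 3: 8 unlike of 10 pairs (running 16/24).
From row 4: 1 unlike of 4 pairs (running 17/28).
Total adjacent occupied pairs: 28; unlike-type pairs: 17.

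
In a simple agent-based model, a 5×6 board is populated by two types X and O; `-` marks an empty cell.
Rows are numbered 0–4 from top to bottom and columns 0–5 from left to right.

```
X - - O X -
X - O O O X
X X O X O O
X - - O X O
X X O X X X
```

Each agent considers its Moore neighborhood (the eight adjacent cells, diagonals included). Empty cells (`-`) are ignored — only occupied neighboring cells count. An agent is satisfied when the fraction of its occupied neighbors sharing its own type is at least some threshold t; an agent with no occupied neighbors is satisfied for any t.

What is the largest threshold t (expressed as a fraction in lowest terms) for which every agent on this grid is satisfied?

1/7

Row 0: (0,0)X 1/1 · (0,3)O 3/4 · (0,4)X 1/4
Row 1: (1,0)X 3/3 · (1,2)O 3/5 · (1,3)O 5/7 · (1,4)O 4/7 · (1,5)X 1/4
Row 2: (2,0)X 3/3 · (2,1)X 3/5 · (2,2)O 3/5 · (2,3)X 1/7 · (2,4)O 5/8 · (2,5)O 3/5
Row 3: (3,0)X 4/4 · (3,3)O 3/7 · (3,4)X 4/8 · (3,5)O 2/5
Row 4: (4,0)X 2/2 · (4,1)X 2/3 · (4,2)O 1/3 · (4,3)X 2/4 · (4,4)X 3/5 · (4,5)X 2/3
The smallest same-type fraction is 1/7 at (2,3), which reduces to 1/7. Any threshold above that leaves this agent unsatisfied.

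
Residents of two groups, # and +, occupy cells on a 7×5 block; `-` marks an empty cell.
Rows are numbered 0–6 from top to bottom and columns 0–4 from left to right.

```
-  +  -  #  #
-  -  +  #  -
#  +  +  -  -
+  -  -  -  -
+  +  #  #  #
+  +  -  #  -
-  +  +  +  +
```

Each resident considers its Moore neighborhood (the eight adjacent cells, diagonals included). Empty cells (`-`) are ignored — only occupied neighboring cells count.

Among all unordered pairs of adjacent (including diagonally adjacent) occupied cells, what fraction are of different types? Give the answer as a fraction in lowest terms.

Scan each occupied cell's neighbors to the right and below (and the two forward diagonals) so each pair is counted once.
From row 0: 1 unlike of 5 pairs (running 1/5).
From row 1: 2 unlike of 4 pairs (running 3/9).
From row 2: 2 unlike of 4 pairs (running 5/13).
From row 3: 0 unlike of 2 pairs (running 5/15).
From row 4: 2 unlike of 12 pairs (running 7/27).
From row 5: 3 unlike of 7 pairs (running 10/34).
From row 6: 0 unlike of 3 pairs (running 10/37).
Total adjacent occupied pairs: 37; unlike-type pairs: 10.
10/37 is already in lowest terms.

10/37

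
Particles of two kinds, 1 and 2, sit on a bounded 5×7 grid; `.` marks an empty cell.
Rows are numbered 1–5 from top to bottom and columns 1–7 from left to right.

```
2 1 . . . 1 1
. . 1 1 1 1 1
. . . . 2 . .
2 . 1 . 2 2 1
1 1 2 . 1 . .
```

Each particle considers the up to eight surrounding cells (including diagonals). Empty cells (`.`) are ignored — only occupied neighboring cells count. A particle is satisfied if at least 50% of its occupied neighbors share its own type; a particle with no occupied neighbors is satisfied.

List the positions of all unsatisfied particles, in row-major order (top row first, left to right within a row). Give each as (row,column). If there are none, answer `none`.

(1,1)2 0/1 not
(1,2)1 1/2 satisfied
(1,6)1 4/4 satisfied
(1,7)1 3/3 satisfied
(2,3)1 2/2 satisfied
(2,4)1 2/3 satisfied
(2,5)1 3/4 satisfied
(2,6)1 4/5 satisfied
(2,7)1 3/3 satisfied
(3,5)2 2/5 not
(4,1)2 0/2 not
(4,3)1 1/2 satisfied
(4,5)2 2/3 satisfied
(4,6)2 2/4 satisfied
(4,7)1 0/1 not
(5,1)1 1/2 satisfied
(5,2)1 2/4 satisfied
(5,3)2 0/2 not
(5,5)1 0/2 not

(1,1), (3,5), (4,1), (4,7), (5,3), (5,5)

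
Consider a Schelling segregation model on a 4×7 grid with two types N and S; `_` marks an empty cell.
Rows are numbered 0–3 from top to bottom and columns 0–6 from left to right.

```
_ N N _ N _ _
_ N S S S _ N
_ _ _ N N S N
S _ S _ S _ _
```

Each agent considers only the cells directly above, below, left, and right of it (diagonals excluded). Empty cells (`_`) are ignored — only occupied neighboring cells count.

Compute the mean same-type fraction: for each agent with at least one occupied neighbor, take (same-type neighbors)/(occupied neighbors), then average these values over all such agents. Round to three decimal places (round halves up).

0.429

Row 0: (0,1)N 2/2 · (0,2)N 1/2 · (0,4)N 0/1
Row 1: (1,1)N 1/2 · (1,2)S 1/3 · (1,3)S 2/3 · (1,4)S 1/3 · (1,6)N 1/1
Row 2: (2,3)N 1/2 · (2,4)N 1/4 · (2,5)S 0/2 · (2,6)N 1/2
Row 3: (3,0)S — no occupied neighbors · (3,2)S — no occupied neighbors · (3,4)S 0/1
Sum over 13 agents: 2/2 + 1/2 + 0/1 + 1/2 + 1/3 + 2/3 + 1/3 + 1/1 + 1/2 + 1/4 + 0/2 + 1/2 + 0/1 = 67/12; mean = 67/12 ÷ 13 = 67/156 = 0.429487… → 0.429.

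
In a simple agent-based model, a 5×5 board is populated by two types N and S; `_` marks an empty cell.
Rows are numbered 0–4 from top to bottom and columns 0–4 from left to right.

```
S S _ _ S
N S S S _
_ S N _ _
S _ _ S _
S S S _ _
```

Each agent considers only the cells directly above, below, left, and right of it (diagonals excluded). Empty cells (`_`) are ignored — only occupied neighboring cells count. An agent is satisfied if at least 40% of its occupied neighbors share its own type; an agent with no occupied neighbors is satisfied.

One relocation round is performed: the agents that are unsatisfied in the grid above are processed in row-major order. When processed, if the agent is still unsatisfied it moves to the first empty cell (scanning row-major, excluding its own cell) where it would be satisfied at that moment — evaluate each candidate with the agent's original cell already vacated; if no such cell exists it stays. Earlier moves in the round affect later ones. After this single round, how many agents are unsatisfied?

1

Initially unsatisfied (in order): (1,0), (2,2).
  (1,0) → (2,4).
  (2,2) → (3,4).
Resulting grid:
S S _ _ S
_ S S S _
_ S _ _ N
S _ _ S N
S S S _ _
Unsatisfied now: (3,3).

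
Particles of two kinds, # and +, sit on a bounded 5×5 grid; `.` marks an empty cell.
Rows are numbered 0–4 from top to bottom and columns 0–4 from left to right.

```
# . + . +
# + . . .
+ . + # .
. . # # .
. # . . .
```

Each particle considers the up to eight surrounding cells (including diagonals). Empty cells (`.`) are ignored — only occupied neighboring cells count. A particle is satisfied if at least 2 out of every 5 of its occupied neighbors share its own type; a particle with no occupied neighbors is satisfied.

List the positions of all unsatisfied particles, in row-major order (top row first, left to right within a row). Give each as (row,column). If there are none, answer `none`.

(0,0)# 1/2 ok
(0,2)+ 1/1 ok
(0,4)+ 0/0 ok
(1,0)# 1/3 unhappy
(1,1)+ 3/5 ok
(2,0)+ 1/2 ok
(2,2)+ 1/4 unhappy
(2,3)# 2/3 ok
(3,2)# 3/4 ok
(3,3)# 2/3 ok
(4,1)# 1/1 ok

(1,0), (2,2)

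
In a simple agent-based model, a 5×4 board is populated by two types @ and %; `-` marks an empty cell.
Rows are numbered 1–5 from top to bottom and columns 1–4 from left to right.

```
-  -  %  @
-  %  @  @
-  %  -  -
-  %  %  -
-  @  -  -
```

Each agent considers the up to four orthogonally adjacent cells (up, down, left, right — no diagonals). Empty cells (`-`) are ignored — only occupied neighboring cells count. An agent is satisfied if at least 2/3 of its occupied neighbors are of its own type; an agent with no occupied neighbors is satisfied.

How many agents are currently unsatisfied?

Row 1: (1,3)% 0/2 unhappy · (1,4)@ 1/2 unhappy
Row 2: (2,2)% 1/2 unhappy · (2,3)@ 1/3 unhappy · (2,4)@ 2/2 ok
Row 3: (3,2)% 2/2 ok
Row 4: (4,2)% 2/3 ok · (4,3)% 1/1 ok
Row 5: (5,2)@ 0/1 unhappy
Unsatisfied: (1,3), (1,4), (2,2), (2,3), (5,2) — 5 in total.

5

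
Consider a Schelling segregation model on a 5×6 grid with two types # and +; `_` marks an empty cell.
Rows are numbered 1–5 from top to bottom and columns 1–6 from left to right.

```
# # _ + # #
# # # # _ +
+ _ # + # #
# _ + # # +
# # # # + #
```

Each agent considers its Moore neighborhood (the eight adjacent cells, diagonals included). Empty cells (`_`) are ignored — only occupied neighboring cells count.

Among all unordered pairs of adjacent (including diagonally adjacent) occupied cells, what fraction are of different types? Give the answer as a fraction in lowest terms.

Scan each occupied cell's neighbors to the right and below (and the two forward diagonals) so each pair is counted once.
From row 1: 5 unlike of 13 pairs (running 5/13).
From row 2: 6 unlike of 13 pairs (running 11/26).
From row 3: 8 unlike of 14 pairs (running 19/40).
From row 4: 8 unlike of 16 pairs (running 27/56).
From row 5: 2 unlike of 5 pairs (running 29/61).
Total adjacent occupied pairs: 61; unlike-type pairs: 29.
29/61 is already in lowest terms.

29/61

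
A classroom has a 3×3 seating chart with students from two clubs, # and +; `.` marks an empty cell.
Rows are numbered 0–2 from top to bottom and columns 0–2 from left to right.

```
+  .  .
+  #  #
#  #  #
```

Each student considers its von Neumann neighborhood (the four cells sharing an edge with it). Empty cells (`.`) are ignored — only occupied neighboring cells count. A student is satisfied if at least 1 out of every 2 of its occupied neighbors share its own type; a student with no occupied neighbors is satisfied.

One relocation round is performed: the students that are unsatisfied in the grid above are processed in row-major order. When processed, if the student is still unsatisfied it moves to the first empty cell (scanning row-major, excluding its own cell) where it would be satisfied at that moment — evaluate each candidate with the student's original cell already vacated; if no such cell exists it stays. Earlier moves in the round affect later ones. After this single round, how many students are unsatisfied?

Initially unsatisfied (in order): (1,0).
  (1,0) → (0,1).
Resulting grid:
+ + .
. # #
# # #
All satisfied now.

0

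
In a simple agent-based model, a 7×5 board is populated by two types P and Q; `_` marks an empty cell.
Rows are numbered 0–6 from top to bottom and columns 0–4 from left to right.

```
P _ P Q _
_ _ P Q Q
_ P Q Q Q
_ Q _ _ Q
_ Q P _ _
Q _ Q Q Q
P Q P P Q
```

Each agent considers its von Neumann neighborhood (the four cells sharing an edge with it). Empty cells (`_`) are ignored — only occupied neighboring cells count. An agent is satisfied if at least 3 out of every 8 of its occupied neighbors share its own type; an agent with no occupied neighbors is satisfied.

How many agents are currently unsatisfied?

10

Row 0: (0,0)P 0/0 ok · (0,2)P 1/2 ok · (0,3)Q 1/2 ok
Row 1: (1,2)P 1/3 unhappy · (1,3)Q 3/4 ok · (1,4)Q 2/2 ok
Row 2: (2,1)P 0/2 unhappy · (2,2)Q 1/3 unhappy · (2,3)Q 3/3 ok · (2,4)Q 3/3 ok
Row 3: (3,1)Q 1/2 ok · (3,4)Q 1/1 ok
Row 4: (4,1)Q 1/2 ok · (4,2)P 0/2 unhappy
Row 5: (5,0)Q 0/1 unhappy · (5,2)Q 1/3 unhappy · (5,3)Q 2/3 ok · (5,4)Q 2/2 ok
Row 6: (6,0)P 0/2 unhappy · (6,1)Q 0/2 unhappy · (6,2)P 1/3 unhappy · (6,3)P 1/3 unhappy · (6,4)Q 1/2 ok
Unsatisfied: (1,2), (2,1), (2,2), (4,2), (5,0), (5,2), (6,0), (6,1), (6,2), (6,3) — 10 in total.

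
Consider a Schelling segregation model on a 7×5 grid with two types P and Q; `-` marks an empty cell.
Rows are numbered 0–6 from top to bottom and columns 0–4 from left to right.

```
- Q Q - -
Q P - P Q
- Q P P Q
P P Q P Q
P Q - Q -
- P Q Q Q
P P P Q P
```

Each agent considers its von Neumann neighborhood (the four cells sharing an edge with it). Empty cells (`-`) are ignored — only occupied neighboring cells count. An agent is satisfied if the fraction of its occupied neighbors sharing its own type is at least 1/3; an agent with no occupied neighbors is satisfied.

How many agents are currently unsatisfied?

Row 0: (0,1)Q 1/2 ok · (0,2)Q 1/1 ok
Row 1: (1,0)Q 0/1 unhappy · (1,1)P 0/3 unhappy · (1,3)P 1/2 ok · (1,4)Q 1/2 ok
Row 2: (2,1)Q 0/3 unhappy · (2,2)P 1/3 ok · (2,3)P 3/4 ok · (2,4)Q 2/3 ok
Row 3: (3,0)P 2/2 ok · (3,1)P 1/4 unhappy · (3,2)Q 0/3 unhappy · (3,3)P 1/4 unhappy · (3,4)Q 1/2 ok
Row 4: (4,0)P 1/2 ok · (4,1)Q 0/3 unhappy · (4,3)Q 1/2 ok
Row 5: (5,1)P 1/3 ok · (5,2)Q 1/3 ok · (5,3)Q 4/4 ok · (5,4)Q 1/2 ok
Row 6: (6,0)P 1/1 ok · (6,1)P 3/3 ok · (6,2)P 1/3 ok · (6,3)Q 1/3 ok · (6,4)P 0/2 unhappy
Unsatisfied: (1,0), (1,1), (2,1), (3,1), (3,2), (3,3), (4,1), (6,4) — 8 in total.

8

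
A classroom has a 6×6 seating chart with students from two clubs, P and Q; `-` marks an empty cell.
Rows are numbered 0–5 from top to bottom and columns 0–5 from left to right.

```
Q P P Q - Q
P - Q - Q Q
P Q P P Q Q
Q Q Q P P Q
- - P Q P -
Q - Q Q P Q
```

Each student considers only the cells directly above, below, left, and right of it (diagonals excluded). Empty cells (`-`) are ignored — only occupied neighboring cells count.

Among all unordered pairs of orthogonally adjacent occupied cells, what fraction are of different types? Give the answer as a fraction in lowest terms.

Scan each occupied cell's neighbors to the right and below so each pair is counted once.
From row 0: 4 unlike of 6 pairs (running 4/6).
From row 1: 1 unlike of 5 pairs (running 5/11).
From row 2: 6 unlike of 11 pairs (running 11/22).
From row 3: 4 unlike of 8 pairs (running 15/30).
From row 4: 3 unlike of 5 pairs (running 18/35).
From row 5: 2 unlike of 3 pairs (running 20/38).
Total adjacent occupied pairs: 38; unlike-type pairs: 20.
20/38 reduces to 10/19.

10/19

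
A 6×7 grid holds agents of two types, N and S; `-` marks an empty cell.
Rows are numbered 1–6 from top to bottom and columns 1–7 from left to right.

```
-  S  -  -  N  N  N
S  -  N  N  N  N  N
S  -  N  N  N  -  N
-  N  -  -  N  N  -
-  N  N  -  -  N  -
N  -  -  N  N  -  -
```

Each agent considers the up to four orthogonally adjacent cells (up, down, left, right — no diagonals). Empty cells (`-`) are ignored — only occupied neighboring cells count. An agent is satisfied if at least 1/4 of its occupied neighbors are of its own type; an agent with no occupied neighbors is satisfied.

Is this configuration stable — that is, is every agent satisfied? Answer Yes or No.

Yes

Row 1: (1,2)S 0/0 ✓ · (1,5)N 2/2 ✓ · (1,6)N 3/3 ✓ · (1,7)N 2/2 ✓
Row 2: (2,1)S 1/1 ✓ · (2,3)N 2/2 ✓ · (2,4)N 3/3 ✓ · (2,5)N 4/4 ✓ · (2,6)N 3/3 ✓ · (2,7)N 3/3 ✓
Row 3: (3,1)S 1/1 ✓ · (3,3)N 2/2 ✓ · (3,4)N 3/3 ✓ · (3,5)N 3/3 ✓ · (3,7)N 1/1 ✓
Row 4: (4,2)N 1/1 ✓ · (4,5)N 2/2 ✓ · (4,6)N 2/2 ✓
Row 5: (5,2)N 2/2 ✓ · (5,3)N 1/1 ✓ · (5,6)N 1/1 ✓
Row 6: (6,1)N 0/0 ✓ · (6,4)N 1/1 ✓ · (6,5)N 1/1 ✓
All meet the threshold, so the configuration is stable.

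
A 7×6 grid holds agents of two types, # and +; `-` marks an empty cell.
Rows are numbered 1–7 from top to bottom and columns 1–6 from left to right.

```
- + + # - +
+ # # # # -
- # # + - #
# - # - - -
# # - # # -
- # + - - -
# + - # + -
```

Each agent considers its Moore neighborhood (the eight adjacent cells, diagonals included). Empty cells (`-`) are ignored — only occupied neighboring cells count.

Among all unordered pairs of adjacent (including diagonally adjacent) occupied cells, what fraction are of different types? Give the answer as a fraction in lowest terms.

3/7

Scan each occupied cell's neighbors to the right and below (and the two forward diagonals) so each pair is counted once.
From row 1: 7 unlike of 12 pairs (running 7/12).
From row 2: 5 unlike of 14 pairs (running 12/26).
From row 3: 2 unlike of 6 pairs (running 14/32).
From row 4: 0 unlike of 4 pairs (running 14/36).
From row 5: 2 unlike of 6 pairs (running 16/42).
From row 6: 3 unlike of 5 pairs (running 19/47).
From row 7: 2 unlike of 2 pairs (running 21/49).
Total adjacent occupied pairs: 49; unlike-type pairs: 21.
21/49 reduces to 3/7.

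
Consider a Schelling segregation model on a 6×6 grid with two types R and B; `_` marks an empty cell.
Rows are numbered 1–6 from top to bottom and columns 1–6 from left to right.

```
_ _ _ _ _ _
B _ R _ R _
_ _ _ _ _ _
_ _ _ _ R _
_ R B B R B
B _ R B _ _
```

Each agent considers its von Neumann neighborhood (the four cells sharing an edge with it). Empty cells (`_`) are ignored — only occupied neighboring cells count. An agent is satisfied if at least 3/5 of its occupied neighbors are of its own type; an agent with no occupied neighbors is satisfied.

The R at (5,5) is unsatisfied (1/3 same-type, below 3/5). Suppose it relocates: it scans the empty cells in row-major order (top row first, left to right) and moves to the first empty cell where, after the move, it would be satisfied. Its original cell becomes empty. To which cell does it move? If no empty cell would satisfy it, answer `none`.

Vacating (5,5). Empty cells in order:
  (1,1): 0/1 same-type → still unsatisfied.
  (1,2): 0/0 same-type → satisfied — stop here.

(1,2)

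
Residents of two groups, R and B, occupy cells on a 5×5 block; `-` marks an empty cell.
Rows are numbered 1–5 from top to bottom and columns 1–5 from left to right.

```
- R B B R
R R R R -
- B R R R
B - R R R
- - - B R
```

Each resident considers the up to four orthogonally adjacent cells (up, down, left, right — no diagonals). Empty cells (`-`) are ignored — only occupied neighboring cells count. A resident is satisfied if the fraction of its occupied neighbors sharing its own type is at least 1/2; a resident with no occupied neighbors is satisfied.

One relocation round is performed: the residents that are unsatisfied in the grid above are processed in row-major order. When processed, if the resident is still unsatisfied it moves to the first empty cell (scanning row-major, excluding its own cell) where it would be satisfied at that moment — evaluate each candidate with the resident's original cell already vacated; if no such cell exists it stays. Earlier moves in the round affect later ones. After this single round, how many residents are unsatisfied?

Initially unsatisfied (in order): (1,3), (1,4), (1,5), (3,2), (5,4).
  (1,3) → (3,1).
  (1,4) → (4,2).
  (1,5): now satisfied by earlier moves; stays.
  (3,2): now satisfied by earlier moves; stays.
  (5,4) → (5,1).
Resulting grid:
- R - - R
R R R R -
B B R R R
B B R R R
B - - - R
All satisfied now.

0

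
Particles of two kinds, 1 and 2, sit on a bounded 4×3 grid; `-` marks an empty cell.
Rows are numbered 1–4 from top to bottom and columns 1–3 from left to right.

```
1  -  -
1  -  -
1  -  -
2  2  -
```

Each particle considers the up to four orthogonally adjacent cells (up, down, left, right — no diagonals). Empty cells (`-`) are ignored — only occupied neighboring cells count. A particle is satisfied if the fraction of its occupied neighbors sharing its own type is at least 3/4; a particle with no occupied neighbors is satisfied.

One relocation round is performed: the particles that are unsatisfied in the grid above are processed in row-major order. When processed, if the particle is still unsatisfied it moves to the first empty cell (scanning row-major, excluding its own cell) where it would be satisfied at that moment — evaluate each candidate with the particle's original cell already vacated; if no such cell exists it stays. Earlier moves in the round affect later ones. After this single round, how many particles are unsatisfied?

Initially unsatisfied (in order): (3,1), (4,1).
  (3,1) → (1,2).
  (4,1): now satisfied by earlier moves; stays.
Resulting grid:
1 1 -
1 - -
- - -
2 2 -
All satisfied now.

0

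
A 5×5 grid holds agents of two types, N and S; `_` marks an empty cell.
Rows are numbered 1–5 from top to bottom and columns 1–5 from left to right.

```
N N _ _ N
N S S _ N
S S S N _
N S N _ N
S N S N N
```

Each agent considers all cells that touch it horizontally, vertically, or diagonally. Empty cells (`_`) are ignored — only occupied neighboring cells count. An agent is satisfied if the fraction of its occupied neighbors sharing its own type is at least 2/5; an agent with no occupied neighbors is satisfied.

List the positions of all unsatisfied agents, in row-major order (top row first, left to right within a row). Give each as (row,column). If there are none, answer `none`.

(1,1)N 2/3 satisfied
(1,2)N 2/4 satisfied
(1,5)N 1/1 satisfied
(2,1)N 2/5 satisfied
(2,2)S 4/7 satisfied
(2,3)S 3/5 satisfied
(2,5)N 2/2 satisfied
(3,1)S 3/5 satisfied
(3,2)S 5/8 satisfied
(3,3)S 4/6 satisfied
(3,4)N 3/5 satisfied
(4,1)N 1/5 not
(4,2)S 5/8 satisfied
(4,3)N 3/7 satisfied
(4,5)N 3/3 satisfied
(5,1)S 1/3 not
(5,2)N 2/5 satisfied
(5,3)S 1/4 not
(5,4)N 3/4 satisfied
(5,5)N 2/2 satisfied

(4,1), (5,1), (5,3)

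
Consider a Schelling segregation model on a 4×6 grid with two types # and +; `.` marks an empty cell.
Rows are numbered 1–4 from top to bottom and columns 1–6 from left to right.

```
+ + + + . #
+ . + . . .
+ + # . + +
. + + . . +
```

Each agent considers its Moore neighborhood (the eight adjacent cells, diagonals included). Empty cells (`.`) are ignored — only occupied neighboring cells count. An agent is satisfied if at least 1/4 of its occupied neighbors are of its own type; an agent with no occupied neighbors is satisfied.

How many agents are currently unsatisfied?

(1,1)+ 2/2 ok
(1,2)+ 4/4 ok
(1,3)+ 3/3 ok
(1,4)+ 2/2 ok
(1,6)# 0/0 ok
(2,1)+ 4/4 ok
(2,3)+ 4/5 ok
(3,1)+ 3/3 ok
(3,2)+ 5/6 ok
(3,3)# 0/4 unhappy
(3,5)+ 2/2 ok
(3,6)+ 2/2 ok
(4,2)+ 3/4 ok
(4,3)+ 2/3 ok
(4,6)+ 2/2 ok
Unsatisfied: (3,3) — 1 in total.

1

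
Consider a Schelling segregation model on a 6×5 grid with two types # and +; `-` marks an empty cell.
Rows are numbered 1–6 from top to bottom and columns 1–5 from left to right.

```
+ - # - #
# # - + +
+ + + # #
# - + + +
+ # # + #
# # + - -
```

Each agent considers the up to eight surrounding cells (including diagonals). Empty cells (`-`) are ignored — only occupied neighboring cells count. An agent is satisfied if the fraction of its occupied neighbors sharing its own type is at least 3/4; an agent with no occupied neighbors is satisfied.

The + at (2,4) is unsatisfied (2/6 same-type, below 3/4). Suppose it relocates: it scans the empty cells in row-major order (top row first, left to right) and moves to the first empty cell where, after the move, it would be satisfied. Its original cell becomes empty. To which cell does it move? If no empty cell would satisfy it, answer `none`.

none

Vacating (2,4). Empty cells in order:
  (1,2): 1/4 same-type → still unsatisfied.
  (1,4): 1/3 same-type → still unsatisfied.
  (2,3): 2/5 same-type → still unsatisfied.
  (4,2): 5/8 same-type → still unsatisfied.
  (6,4): 2/4 same-type → still unsatisfied.
  (6,5): 1/2 same-type → still unsatisfied.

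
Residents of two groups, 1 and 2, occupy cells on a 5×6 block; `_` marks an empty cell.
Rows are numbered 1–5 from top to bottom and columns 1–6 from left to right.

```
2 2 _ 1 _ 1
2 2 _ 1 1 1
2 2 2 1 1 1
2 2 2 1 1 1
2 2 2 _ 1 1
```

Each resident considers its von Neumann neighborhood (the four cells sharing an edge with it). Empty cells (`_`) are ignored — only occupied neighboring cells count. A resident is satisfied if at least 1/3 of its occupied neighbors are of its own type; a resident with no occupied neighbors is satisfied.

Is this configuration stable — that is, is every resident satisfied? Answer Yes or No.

Yes

Row 1: (1,1)2 2/2 ✓ · (1,2)2 2/2 ✓ · (1,4)1 1/1 ✓ · (1,6)1 1/1 ✓
Row 2: (2,1)2 3/3 ✓ · (2,2)2 3/3 ✓ · (2,4)1 3/3 ✓ · (2,5)1 3/3 ✓ · (2,6)1 3/3 ✓
Row 3: (3,1)2 3/3 ✓ · (3,2)2 4/4 ✓ · (3,3)2 2/3 ✓ · (3,4)1 3/4 ✓ · (3,5)1 4/4 ✓ · (3,6)1 3/3 ✓
Row 4: (4,1)2 3/3 ✓ · (4,2)2 4/4 ✓ · (4,3)2 3/4 ✓ · (4,4)1 2/3 ✓ · (4,5)1 4/4 ✓ · (4,6)1 3/3 ✓
Row 5: (5,1)2 2/2 ✓ · (5,2)2 3/3 ✓ · (5,3)2 2/2 ✓ · (5,5)1 2/2 ✓ · (5,6)1 2/2 ✓
All meet the threshold, so the configuration is stable.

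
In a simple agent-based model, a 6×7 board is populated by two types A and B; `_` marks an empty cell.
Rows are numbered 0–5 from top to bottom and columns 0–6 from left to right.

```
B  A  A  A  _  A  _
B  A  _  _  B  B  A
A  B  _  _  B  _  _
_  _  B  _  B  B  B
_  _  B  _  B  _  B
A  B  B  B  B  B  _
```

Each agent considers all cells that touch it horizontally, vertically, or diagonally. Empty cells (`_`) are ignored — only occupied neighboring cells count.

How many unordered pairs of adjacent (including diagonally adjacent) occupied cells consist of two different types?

12

Scan each occupied cell's neighbors to the right and below (and the two forward diagonals) so each pair is counted once.
From row 0: 6 unlike of 12 pairs (running 6/12).
From row 1: 4 unlike of 9 pairs (running 10/21).
From row 2: 1 unlike of 4 pairs (running 11/25).
From row 3: 0 unlike of 7 pairs (running 11/32).
From row 4: 0 unlike of 7 pairs (running 11/39).
From row 5: 1 unlike of 5 pairs (running 12/44).
Total adjacent occupied pairs: 44; unlike-type pairs: 12.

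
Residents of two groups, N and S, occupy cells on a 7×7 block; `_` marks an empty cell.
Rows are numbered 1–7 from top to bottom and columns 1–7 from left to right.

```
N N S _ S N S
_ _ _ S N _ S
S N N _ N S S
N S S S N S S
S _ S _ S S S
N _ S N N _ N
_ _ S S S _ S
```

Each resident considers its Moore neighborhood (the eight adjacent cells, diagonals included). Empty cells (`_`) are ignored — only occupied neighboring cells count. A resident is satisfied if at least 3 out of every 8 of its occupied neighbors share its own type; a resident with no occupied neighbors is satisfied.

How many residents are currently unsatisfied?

14

(1,1)N 1/1 ok
(1,2)N 1/2 ok
(1,3)S 1/2 ok
(1,5)S 1/3 unhappy
(1,6)N 1/4 unhappy
(1,7)S 1/2 ok
(2,4)S 2/5 ok
(2,5)N 2/5 ok
(2,7)S 3/4 ok
(3,1)S 1/3 unhappy
(3,2)N 2/5 ok
(3,3)N 1/5 unhappy
(3,5)N 2/6 unhappy
(3,6)S 4/7 ok
(3,7)S 4/4 ok
(4,1)N 1/4 unhappy
(4,2)S 4/7 ok
(4,3)S 3/5 ok
(4,4)S 3/6 ok
(4,5)N 1/6 unhappy
(4,6)S 6/8 ok
(4,7)S 5/5 ok
(5,1)S 1/3 unhappy
(5,3)S 4/5 ok
(5,5)S 3/6 ok
(5,6)S 4/7 ok
(5,7)S 3/4 ok
(6,1)N 0/1 unhappy
(6,3)S 3/4 ok
(6,4)N 1/7 unhappy
(6,5)N 1/5 unhappy
(6,7)N 0/3 unhappy
(7,3)S 2/3 ok
(7,4)S 3/5 ok
(7,5)S 1/3 unhappy
(7,7)S 0/1 unhappy
Unsatisfied: (1,5), (1,6), (3,1), (3,3), (3,5), (4,1), (4,5), (5,1), (6,1), (6,4), (6,5), (6,7), (7,5), (7,7) — 14 in total.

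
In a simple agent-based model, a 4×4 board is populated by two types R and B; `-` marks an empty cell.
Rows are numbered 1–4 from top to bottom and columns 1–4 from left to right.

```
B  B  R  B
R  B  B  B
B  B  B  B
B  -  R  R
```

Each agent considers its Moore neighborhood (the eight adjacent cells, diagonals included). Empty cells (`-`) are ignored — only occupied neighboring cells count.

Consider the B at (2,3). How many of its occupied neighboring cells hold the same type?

7

Occupied neighbors of (2,3): (1,2)=B, (1,3)=R, (1,4)=B, (2,2)=B, (2,4)=B, (3,2)=B, (3,3)=B, (3,4)=B.
Same type (B): 7 of 8.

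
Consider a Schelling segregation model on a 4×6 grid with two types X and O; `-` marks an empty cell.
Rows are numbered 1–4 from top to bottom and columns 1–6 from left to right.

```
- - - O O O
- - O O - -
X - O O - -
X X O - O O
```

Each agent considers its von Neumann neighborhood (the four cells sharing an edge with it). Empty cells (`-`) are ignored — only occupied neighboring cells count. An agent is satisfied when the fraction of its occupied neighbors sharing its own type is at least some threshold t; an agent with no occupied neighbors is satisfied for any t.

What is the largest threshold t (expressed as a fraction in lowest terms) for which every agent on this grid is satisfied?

(1,4)O 2/2
(1,5)O 2/2
(1,6)O 1/1
(2,3)O 2/2
(2,4)O 3/3
(3,1)X 1/1
(3,3)O 3/3
(3,4)O 2/2
(4,1)X 2/2
(4,2)X 1/2
(4,3)O 1/2
(4,5)O 1/1
(4,6)O 1/1
The smallest same-type fraction is 1/2 at (4,2), which reduces to 1/2. Any threshold above that leaves this agent unsatisfied.

1/2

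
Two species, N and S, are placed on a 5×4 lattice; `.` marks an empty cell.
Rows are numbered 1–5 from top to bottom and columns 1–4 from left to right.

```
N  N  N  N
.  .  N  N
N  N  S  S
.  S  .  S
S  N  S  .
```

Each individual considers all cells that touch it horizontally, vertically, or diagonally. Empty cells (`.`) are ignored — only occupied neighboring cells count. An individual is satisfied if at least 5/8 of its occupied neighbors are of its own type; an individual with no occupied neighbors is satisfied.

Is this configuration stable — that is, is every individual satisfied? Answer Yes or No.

No

(1,1)N 1/1 ok
(1,2)N 3/3 ok
(1,3)N 4/4 ok
(1,4)N 3/3 ok
(2,3)N 5/7 ok
(2,4)N 3/5 unhappy
(3,1)N 1/2 unhappy
(3,2)N 2/4 unhappy
(3,3)S 3/6 unhappy
(3,4)S 2/4 unhappy
(4,2)S 3/6 unhappy
(4,4)S 3/3 ok
(5,1)S 1/2 unhappy
(5,2)N 0/3 unhappy
(5,3)S 2/3 ok
For instance (2,4) has only 3/5 same-type neighbors, below 5/8.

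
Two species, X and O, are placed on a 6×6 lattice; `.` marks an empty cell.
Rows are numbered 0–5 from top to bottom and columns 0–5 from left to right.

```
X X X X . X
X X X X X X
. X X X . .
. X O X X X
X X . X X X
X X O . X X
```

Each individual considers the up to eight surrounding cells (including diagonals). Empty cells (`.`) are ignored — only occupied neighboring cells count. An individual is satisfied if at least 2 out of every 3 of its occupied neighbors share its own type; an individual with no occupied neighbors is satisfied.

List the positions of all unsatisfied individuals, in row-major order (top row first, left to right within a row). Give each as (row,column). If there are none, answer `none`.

Row 0: (0,0)X 3/3 satisfied · (0,1)X 5/5 satisfied · (0,2)X 5/5 satisfied · (0,3)X 4/4 satisfied · (0,5)X 2/2 satisfied
Row 1: (1,0)X 4/4 satisfied · (1,1)X 7/7 satisfied · (1,2)X 8/8 satisfied · (1,3)X 6/6 satisfied · (1,4)X 5/5 satisfied · (1,5)X 2/2 satisfied
Row 2: (2,1)X 5/6 satisfied · (2,2)X 7/8 satisfied · (2,3)X 6/7 satisfied
Row 3: (3,1)X 4/5 satisfied · (3,2)O 0/7 not · (3,3)X 5/6 satisfied · (3,4)X 6/6 satisfied · (3,5)X 3/3 satisfied
Row 4: (4,0)X 4/4 satisfied · (4,1)X 4/6 satisfied · (4,3)X 4/6 satisfied · (4,4)X 7/7 satisfied · (4,5)X 5/5 satisfied
Row 5: (5,0)X 3/3 satisfied · (5,1)X 3/4 satisfied · (5,2)O 0/3 not · (5,4)X 4/4 satisfied · (5,5)X 3/3 satisfied

(3,2), (5,2)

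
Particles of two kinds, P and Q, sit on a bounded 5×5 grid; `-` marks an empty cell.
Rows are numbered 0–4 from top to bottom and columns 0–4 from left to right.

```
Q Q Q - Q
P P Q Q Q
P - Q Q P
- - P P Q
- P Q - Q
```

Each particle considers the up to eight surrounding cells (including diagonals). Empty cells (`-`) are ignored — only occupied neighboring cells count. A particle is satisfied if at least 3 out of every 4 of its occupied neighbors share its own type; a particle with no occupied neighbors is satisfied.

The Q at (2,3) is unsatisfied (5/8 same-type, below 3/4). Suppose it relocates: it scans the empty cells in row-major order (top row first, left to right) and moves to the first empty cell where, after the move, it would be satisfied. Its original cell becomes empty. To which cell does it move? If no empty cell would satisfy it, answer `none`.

(0,3)

Vacating (2,3). Empty cells in order:
  (0,3): 5/5 same-type → satisfied — stop here.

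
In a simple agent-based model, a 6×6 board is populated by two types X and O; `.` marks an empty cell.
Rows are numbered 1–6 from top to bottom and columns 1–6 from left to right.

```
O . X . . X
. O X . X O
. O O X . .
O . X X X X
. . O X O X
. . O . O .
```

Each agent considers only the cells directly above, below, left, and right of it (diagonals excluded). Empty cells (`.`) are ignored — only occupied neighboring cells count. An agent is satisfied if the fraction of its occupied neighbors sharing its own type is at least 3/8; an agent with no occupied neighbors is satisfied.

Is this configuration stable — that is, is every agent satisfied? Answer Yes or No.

No

Row 1: (1,1)O 0/0 satisfied · (1,3)X 1/1 satisfied · (1,6)X 0/1 not
Row 2: (2,2)O 1/2 satisfied · (2,3)X 1/3 not · (2,5)X 0/1 not · (2,6)O 0/2 not
Row 3: (3,2)O 2/2 satisfied · (3,3)O 1/4 not · (3,4)X 1/2 satisfied
Row 4: (4,1)O 0/0 satisfied · (4,3)X 1/3 not · (4,4)X 4/4 satisfied · (4,5)X 2/3 satisfied · (4,6)X 2/2 satisfied
Row 5: (5,3)O 1/3 not · (5,4)X 1/3 not · (5,5)O 1/4 not · (5,6)X 1/2 satisfied
Row 6: (6,3)O 1/1 satisfied · (6,5)O 1/1 satisfied
For instance (1,6) has only 0/1 same-type neighbors, below 3/8.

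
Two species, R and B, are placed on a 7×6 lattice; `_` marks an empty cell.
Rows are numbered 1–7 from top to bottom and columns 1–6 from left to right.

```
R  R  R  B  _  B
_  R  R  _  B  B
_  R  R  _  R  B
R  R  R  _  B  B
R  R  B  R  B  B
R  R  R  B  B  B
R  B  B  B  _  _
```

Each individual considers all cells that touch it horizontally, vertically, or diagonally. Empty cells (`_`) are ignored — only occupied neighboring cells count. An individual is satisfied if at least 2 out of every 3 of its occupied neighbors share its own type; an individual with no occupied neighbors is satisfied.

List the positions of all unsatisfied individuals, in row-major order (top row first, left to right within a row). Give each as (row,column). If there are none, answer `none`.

(1,4), (3,5), (5,3), (5,4), (6,2), (6,3), (7,2), (7,3)

Row 1: (1,1)R 2/2 ✓ · (1,2)R 4/4 ✓ · (1,3)R 3/4 ✓ · (1,4)B 1/3 ✗ · (1,6)B 2/2 ✓
Row 2: (2,2)R 6/6 ✓ · (2,3)R 5/6 ✓ · (2,5)B 4/5 ✓ · (2,6)B 3/4 ✓
Row 3: (3,2)R 6/6 ✓ · (3,3)R 5/5 ✓ · (3,5)R 0/5 ✗ · (3,6)B 4/5 ✓
Row 4: (4,1)R 4/4 ✓ · (4,2)R 6/7 ✓ · (4,3)R 5/6 ✓ · (4,5)B 4/6 ✓ · (4,6)B 4/5 ✓
Row 5: (5,1)R 5/5 ✓ · (5,2)R 7/8 ✓ · (5,3)B 1/7 ✗ · (5,4)R 2/7 ✗ · (5,5)B 6/7 ✓ · (5,6)B 5/5 ✓
Row 6: (6,1)R 4/5 ✓ · (6,2)R 5/8 ✗ · (6,3)R 3/8 ✗ · (6,4)B 5/7 ✓ · (6,5)B 5/6 ✓ · (6,6)B 3/3 ✓
Row 7: (7,1)R 2/3 ✓ · (7,2)B 1/5 ✗ · (7,3)B 3/5 ✗ · (7,4)B 3/4 ✓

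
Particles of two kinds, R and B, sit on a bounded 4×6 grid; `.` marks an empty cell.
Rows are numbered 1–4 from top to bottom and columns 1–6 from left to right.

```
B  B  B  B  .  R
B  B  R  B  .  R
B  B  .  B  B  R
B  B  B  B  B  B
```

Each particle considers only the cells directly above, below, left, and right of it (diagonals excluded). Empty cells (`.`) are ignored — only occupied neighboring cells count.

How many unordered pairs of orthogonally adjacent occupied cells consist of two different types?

5

Scan each occupied cell's neighbors to the right and below so each pair is counted once.
Row 1: B(1,1)–B(1,2)= B(1,1)–B(2,1)= B(1,2)–B(1,3)= B(1,2)–B(2,2)= B(1,3)–B(1,4)= B(1,3)–R(2,3)≠ B(1,4)–B(2,4)= R(1,6)–R(2,6)=  → 1/8 unlike.
Row 2: B(2,1)–B(2,2)= B(2,1)–B(3,1)= B(2,2)–R(2,3)≠ B(2,2)–B(3,2)= R(2,3)–B(2,4)≠ B(2,4)–B(3,4)= R(2,6)–R(3,6)=  → 2/7 unlike.
Row 3: B(3,1)–B(3,2)= B(3,1)–B(4,1)= B(3,2)–B(4,2)= B(3,4)–B(3,5)= B(3,4)–B(4,4)= B(3,5)–R(3,6)≠ B(3,5)–B(4,5)= R(3,6)–B(4,6)≠  → 2/8 unlike.
Row 4: B(4,1)–B(4,2)= B(4,2)–B(4,3)= B(4,3)–B(4,4)= B(4,4)–B(4,5)= B(4,5)–B(4,6)=  → 0/5 unlike.
Total adjacent occupied pairs: 28; unlike-type pairs: 5.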